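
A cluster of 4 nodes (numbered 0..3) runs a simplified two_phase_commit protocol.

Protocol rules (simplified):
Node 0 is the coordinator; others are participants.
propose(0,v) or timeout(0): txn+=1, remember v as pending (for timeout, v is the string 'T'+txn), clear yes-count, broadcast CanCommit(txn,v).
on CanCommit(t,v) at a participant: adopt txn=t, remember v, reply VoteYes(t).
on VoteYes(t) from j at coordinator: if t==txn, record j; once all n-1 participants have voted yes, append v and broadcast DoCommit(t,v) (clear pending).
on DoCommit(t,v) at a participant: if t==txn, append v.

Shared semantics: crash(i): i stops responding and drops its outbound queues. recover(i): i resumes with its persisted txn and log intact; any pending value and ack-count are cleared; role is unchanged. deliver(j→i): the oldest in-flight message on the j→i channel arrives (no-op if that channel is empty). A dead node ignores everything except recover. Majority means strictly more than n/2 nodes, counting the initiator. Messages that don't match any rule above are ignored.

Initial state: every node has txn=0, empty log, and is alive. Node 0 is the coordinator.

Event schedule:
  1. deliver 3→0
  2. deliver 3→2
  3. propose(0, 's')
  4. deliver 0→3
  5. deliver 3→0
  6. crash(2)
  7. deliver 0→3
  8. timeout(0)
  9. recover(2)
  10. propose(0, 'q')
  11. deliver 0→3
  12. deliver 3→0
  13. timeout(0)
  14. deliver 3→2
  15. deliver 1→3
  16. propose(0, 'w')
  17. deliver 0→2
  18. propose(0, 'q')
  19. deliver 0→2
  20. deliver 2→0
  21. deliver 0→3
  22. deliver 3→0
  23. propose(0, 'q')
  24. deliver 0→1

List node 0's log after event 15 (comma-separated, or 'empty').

1. deliver 3→0:  nop
2. deliver 3→2:  nop
3. propose(0,'s'):  <0:coor t1 ->
4. deliver 0→3:  <3:part t1 ->
5. deliver 3→0:  nop
6. crash(2):  <2:✗part t0 ->
7. deliver 0→3:  nop
8. timeout(0):  <0:coor t2 ->
9. recover(2):  <2:part t0 ->
10. propose(0,'q'):  <0:coor t3 ->
11. deliver 0→3:  <3:part t2 ->
12. deliver 3→0:  nop
13. timeout(0):  <0:coor t4 ->
14. deliver 3→2:  nop
15. deliver 1→3:  nop

empty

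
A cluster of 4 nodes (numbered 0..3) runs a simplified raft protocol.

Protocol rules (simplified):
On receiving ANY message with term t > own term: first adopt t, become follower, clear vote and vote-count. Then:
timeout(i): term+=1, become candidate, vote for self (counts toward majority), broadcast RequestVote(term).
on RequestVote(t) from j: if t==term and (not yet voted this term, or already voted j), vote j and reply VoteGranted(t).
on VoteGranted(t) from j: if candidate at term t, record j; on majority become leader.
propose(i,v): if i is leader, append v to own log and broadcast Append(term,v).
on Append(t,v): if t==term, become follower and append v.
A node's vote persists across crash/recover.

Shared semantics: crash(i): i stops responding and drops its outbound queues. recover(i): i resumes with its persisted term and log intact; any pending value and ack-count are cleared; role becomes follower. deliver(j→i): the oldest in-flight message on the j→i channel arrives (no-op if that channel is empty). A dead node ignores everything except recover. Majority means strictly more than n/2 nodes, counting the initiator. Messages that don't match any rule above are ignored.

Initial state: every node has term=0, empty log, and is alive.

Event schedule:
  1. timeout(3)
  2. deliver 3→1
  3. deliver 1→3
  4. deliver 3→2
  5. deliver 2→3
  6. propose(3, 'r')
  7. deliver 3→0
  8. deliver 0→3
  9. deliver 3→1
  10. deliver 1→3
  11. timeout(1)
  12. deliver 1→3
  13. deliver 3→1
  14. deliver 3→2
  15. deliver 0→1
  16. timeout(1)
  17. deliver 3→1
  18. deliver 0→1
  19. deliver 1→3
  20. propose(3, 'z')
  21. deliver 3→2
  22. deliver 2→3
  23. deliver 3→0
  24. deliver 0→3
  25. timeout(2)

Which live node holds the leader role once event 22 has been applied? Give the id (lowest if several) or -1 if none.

1. timeout(3):  <3:cand t1 ->
2. deliver 3→1:  <1:foll t1 ->
3. deliver 1→3:  nop
4. deliver 3→2:  <2:foll t1 ->
5. deliver 2→3:  <3:lead t1 ->
6. propose(3,'r'):  <3:lead t1 r>
7. deliver 3→0:  <0:foll t1 ->
8. deliver 0→3:  nop
9. deliver 3→1:  <1:foll t1 r>
10. deliver 1→3:  nop
11. timeout(1):  <1:cand t2 r>
12. deliver 1→3:  <3:foll t2 r>
13. deliver 3→1:  nop
14. deliver 3→2:  <2:foll t1 r>
15. deliver 0→1:  nop
16. timeout(1):  <1:cand t3 r>
17. deliver 3→1:  nop
18. deliver 0→1:  nop
19. deliver 1→3:  <3:foll t3 r>
20. propose(3,'z'):  nop
21. deliver 3→2:  nop
22. deliver 2→3:  nop

-1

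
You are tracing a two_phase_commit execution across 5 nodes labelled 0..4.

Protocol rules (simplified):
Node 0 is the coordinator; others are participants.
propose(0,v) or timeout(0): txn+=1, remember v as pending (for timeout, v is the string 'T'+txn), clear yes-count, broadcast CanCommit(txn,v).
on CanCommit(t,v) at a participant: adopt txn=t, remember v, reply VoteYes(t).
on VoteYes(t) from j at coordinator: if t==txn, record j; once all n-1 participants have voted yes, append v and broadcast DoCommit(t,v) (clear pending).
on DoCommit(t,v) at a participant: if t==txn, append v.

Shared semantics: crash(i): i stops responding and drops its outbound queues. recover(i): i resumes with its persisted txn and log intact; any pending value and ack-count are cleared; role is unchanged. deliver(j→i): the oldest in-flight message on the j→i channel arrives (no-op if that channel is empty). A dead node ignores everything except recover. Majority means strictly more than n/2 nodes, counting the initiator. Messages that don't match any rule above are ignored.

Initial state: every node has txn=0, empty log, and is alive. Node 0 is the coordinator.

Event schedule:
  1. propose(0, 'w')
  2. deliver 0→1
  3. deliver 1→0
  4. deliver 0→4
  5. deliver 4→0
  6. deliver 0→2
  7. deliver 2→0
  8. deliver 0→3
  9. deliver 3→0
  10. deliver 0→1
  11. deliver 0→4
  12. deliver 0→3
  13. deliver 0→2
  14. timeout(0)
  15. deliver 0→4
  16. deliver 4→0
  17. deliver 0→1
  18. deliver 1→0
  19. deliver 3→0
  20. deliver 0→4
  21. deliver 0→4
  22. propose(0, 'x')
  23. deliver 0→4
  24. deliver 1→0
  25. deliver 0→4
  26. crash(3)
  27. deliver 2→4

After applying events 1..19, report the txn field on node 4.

2

step 1 propose(0,'w'): 0={coor,t=1,log=-}
step 2 deliver 0→1: 1={part,t=1,log=-}
step 3 deliver 1→0: —
step 4 deliver 0→4: 4={part,t=1,log=-}
step 5 deliver 4→0: —
step 6 deliver 0→2: 2={part,t=1,log=-}
step 7 deliver 2→0: —
step 8 deliver 0→3: 3={part,t=1,log=-}
step 9 deliver 3→0: 0={coor,t=1,log=w}
step 10 deliver 0→1: 1={part,t=1,log=w}
step 11 deliver 0→4: 4={part,t=1,log=w}
step 12 deliver 0→3: 3={part,t=1,log=w}
step 13 deliver 0→2: 2={part,t=1,log=w}
step 14 timeout(0): 0={coor,t=2,log=w}
step 15 deliver 0→4: 4={part,t=2,log=w}
step 16 deliver 4→0: —
step 17 deliver 0→1: 1={part,t=2,log=w}
step 18 deliver 1→0: —
step 19 deliver 3→0: —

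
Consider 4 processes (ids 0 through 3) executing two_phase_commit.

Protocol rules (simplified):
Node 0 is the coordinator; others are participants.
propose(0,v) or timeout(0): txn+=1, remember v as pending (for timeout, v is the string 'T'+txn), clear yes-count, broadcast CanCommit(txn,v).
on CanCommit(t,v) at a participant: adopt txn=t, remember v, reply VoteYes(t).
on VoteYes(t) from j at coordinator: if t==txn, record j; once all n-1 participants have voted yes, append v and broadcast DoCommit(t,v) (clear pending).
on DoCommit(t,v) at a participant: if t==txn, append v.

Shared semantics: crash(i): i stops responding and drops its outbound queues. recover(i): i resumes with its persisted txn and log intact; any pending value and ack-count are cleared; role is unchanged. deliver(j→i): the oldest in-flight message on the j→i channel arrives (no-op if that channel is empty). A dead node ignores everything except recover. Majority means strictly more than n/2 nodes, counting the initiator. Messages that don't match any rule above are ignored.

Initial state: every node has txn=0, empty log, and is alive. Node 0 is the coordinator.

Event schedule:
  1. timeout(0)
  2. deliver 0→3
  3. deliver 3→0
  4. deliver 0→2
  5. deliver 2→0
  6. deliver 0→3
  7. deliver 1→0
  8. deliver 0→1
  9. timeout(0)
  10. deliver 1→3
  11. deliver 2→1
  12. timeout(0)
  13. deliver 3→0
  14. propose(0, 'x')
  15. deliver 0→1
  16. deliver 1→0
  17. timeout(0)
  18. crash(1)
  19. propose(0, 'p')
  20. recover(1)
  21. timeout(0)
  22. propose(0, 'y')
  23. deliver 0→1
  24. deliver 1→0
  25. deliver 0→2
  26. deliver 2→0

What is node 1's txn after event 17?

2

step 1 timeout(0): 0={coor,t=1,log=-}
step 2 deliver 0→3: 3={part,t=1,log=-}
step 3 deliver 3→0: —
step 4 deliver 0→2: 2={part,t=1,log=-}
step 5 deliver 2→0: —
step 6 deliver 0→3: —
step 7 deliver 1→0: —
step 8 deliver 0→1: 1={part,t=1,log=-}
step 9 timeout(0): 0={coor,t=2,log=-}
step 10 deliver 1→3: —
step 11 deliver 2→1: —
step 12 timeout(0): 0={coor,t=3,log=-}
step 13 deliver 3→0: —
step 14 propose(0,'x'): 0={coor,t=4,log=-}
step 15 deliver 0→1: 1={part,t=2,log=-}
step 16 deliver 1→0: —
step 17 timeout(0): 0={coor,t=5,log=-}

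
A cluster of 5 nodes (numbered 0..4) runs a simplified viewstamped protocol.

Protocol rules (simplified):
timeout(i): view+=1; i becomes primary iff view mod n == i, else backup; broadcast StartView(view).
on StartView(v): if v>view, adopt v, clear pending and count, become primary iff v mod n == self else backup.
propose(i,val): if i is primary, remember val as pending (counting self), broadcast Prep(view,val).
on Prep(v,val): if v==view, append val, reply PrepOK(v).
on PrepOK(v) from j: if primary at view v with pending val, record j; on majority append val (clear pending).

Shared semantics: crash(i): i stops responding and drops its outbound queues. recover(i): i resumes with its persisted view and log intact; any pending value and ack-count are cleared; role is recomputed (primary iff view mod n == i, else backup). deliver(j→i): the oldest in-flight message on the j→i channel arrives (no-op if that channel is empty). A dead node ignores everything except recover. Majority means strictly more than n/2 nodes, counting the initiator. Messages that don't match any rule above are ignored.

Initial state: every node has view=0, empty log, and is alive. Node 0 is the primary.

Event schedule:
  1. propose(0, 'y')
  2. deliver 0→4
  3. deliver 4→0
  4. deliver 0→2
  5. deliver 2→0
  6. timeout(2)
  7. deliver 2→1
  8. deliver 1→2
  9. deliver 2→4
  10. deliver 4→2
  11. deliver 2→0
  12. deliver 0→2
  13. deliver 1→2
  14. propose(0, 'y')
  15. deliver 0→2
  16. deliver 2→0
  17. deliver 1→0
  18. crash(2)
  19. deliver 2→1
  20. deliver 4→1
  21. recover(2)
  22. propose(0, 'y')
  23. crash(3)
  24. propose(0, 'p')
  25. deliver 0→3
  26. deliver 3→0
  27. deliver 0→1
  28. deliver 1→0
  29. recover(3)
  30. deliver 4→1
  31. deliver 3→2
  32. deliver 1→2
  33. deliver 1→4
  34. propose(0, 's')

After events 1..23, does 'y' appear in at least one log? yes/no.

yes

step 1 propose(0,'y'): —
step 2 deliver 0→4: 4={back,v=0,log=y}
step 3 deliver 4→0: —
step 4 deliver 0→2: 2={back,v=0,log=y}
step 5 deliver 2→0: 0={prim,v=0,log=y}
step 6 timeout(2): 2={back,v=1,log=y}
step 7 deliver 2→1: 1={prim,v=1,log=-}
step 8 deliver 1→2: —
step 9 deliver 2→4: 4={back,v=1,log=y}
step 10 deliver 4→2: —
step 11 deliver 2→0: 0={back,v=1,log=y}
step 12 deliver 0→2: —
step 13 deliver 1→2: —
step 14 propose(0,'y'): —
step 15 deliver 0→2: —
step 16 deliver 2→0: —
step 17 deliver 1→0: —
step 18 crash(2): 2={✗back,v=1,log=y}
step 19 deliver 2→1: —
step 20 deliver 4→1: —
step 21 recover(2): 2={back,v=1,log=y}
step 22 propose(0,'y'): —
step 23 crash(3): 3={✗back,v=0,log=-}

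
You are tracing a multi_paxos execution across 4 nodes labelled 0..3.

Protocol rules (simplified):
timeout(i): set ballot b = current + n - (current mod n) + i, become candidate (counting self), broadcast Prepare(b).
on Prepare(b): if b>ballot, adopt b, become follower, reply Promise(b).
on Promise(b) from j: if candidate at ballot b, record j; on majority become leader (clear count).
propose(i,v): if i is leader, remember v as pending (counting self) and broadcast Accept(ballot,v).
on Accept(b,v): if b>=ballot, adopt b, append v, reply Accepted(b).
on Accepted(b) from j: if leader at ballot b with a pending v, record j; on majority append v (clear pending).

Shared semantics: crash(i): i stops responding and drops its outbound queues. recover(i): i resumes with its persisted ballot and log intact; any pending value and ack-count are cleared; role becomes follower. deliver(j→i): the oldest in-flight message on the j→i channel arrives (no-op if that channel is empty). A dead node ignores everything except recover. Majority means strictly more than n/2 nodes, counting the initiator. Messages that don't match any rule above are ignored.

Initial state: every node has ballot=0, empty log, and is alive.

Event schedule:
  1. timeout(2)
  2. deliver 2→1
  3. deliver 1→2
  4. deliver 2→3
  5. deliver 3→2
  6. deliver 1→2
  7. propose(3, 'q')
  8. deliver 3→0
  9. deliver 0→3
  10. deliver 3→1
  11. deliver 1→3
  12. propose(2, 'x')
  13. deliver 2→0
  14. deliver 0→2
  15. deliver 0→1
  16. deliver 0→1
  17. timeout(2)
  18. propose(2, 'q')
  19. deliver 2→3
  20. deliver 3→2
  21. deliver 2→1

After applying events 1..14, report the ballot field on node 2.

step 1 timeout(2): 2={cand,b=6,log=-}
step 2 deliver 2→1: 1={foll,b=6,log=-}
step 3 deliver 1→2: —
step 4 deliver 2→3: 3={foll,b=6,log=-}
step 5 deliver 3→2: 2={lead,b=6,log=-}
step 6 deliver 1→2: —
step 7 propose(3,'q'): —
step 8 deliver 3→0: —
step 9 deliver 0→3: —
step 10 deliver 3→1: —
step 11 deliver 1→3: —
step 12 propose(2,'x'): —
step 13 deliver 2→0: 0={foll,b=6,log=-}
step 14 deliver 0→2: —

6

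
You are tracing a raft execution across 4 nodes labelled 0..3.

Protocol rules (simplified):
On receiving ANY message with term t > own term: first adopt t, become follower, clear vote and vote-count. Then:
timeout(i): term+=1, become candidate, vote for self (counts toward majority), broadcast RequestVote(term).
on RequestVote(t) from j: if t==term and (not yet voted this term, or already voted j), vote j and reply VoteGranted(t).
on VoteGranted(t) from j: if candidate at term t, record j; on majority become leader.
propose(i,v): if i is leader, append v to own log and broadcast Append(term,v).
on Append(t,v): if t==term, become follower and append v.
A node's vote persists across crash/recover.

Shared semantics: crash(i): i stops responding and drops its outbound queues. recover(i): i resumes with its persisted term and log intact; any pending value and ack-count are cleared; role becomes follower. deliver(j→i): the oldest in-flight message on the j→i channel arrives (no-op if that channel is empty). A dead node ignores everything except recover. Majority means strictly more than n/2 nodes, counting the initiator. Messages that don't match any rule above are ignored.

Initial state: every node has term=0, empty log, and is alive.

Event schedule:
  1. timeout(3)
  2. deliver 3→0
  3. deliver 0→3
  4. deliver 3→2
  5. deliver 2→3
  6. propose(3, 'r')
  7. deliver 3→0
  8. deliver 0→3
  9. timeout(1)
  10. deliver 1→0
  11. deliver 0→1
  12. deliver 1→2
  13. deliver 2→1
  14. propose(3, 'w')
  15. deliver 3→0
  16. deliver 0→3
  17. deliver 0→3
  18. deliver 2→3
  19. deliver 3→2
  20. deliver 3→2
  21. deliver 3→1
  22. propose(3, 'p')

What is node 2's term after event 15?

[1] timeout(3) → N3(cand t1 [-])
[2] deliver 3→0 → N0(foll t1 [-])
[3] deliver 0→3 → ∅
[4] deliver 3→2 → N2(foll t1 [-])
[5] deliver 2→3 → N3(lead t1 [-])
[6] propose(3,'r') → N3(lead t1 [r])
[7] deliver 3→0 → N0(foll t1 [r])
[8] deliver 0→3 → ∅
[9] timeout(1) → N1(cand t1 [-])
[10] deliver 1→0 → ∅
[11] deliver 0→1 → ∅
[12] deliver 1→2 → ∅
[13] deliver 2→1 → ∅
[14] propose(3,'w') → N3(lead t1 [r,w])
[15] deliver 3→0 → N0(foll t1 [r,w])

1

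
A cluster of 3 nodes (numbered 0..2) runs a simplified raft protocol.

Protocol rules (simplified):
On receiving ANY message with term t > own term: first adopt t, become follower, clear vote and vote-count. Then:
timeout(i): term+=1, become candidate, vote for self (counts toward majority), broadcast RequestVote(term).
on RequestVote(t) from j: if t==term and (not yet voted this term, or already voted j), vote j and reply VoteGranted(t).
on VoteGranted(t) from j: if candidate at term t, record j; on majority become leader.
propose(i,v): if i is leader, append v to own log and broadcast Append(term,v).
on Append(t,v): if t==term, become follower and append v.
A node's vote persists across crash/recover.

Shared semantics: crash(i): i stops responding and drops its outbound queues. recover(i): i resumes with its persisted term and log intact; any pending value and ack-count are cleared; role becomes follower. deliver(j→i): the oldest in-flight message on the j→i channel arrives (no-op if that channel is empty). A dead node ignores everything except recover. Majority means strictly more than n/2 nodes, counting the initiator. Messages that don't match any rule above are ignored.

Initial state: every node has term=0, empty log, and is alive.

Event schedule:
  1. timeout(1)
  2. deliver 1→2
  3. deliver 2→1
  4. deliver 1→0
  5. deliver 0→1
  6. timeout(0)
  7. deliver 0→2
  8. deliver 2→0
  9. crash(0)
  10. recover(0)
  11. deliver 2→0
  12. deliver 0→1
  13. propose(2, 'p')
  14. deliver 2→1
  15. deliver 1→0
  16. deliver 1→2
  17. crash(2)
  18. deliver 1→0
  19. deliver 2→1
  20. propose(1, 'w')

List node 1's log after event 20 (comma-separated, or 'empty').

w

[1] timeout(1) → N1(cand t1 [-])
[2] deliver 1→2 → N2(foll t1 [-])
[3] deliver 2→1 → N1(lead t1 [-])
[4] deliver 1→0 → N0(foll t1 [-])
[5] deliver 0→1 → ∅
[6] timeout(0) → N0(cand t2 [-])
[7] deliver 0→2 → N2(foll t2 [-])
[8] deliver 2→0 → N0(lead t2 [-])
[9] crash(0) → N0(✗lead t2 [-])
[10] recover(0) → N0(foll t2 [-])
[11] deliver 2→0 → ∅
[12] deliver 0→1 → ∅
[13] propose(2,'p') → ∅
[14] deliver 2→1 → ∅
[15] deliver 1→0 → ∅
[16] deliver 1→2 → ∅
[17] crash(2) → N2(✗foll t2 [-])
[18] deliver 1→0 → ∅
[19] deliver 2→1 → ∅
[20] propose(1,'w') → N1(lead t1 [w])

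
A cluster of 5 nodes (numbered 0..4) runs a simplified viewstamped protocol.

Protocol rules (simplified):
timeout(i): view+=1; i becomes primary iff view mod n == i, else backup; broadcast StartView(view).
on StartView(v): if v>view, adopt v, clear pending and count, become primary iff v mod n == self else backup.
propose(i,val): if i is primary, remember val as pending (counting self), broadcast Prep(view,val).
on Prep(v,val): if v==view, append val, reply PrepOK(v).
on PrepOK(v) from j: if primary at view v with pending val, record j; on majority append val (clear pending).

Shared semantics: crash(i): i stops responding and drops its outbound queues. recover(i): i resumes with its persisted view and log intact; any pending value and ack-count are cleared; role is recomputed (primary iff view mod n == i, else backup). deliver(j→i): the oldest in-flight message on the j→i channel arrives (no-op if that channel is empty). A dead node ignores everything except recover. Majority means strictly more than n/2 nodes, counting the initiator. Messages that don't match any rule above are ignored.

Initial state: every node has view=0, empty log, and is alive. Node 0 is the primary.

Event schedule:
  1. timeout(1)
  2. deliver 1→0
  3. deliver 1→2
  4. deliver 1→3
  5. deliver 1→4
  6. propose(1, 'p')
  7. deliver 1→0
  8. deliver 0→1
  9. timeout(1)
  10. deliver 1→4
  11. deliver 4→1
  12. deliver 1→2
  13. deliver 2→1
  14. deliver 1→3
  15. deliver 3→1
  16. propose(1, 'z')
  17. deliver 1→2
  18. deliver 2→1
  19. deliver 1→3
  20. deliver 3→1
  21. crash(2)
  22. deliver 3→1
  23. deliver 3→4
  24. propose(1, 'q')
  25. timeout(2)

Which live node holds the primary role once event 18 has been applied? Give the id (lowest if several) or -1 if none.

step 1 timeout(1): 1={prim,v=1,log=-}
step 2 deliver 1→0: 0={back,v=1,log=-}
step 3 deliver 1→2: 2={back,v=1,log=-}
step 4 deliver 1→3: 3={back,v=1,log=-}
step 5 deliver 1→4: 4={back,v=1,log=-}
step 6 propose(1,'p'): —
step 7 deliver 1→0: 0={back,v=1,log=p}
step 8 deliver 0→1: —
step 9 timeout(1): 1={back,v=2,log=-}
step 10 deliver 1→4: 4={back,v=1,log=p}
step 11 deliver 4→1: —
step 12 deliver 1→2: 2={back,v=1,log=p}
step 13 deliver 2→1: —
step 14 deliver 1→3: 3={back,v=1,log=p}
step 15 deliver 3→1: —
step 16 propose(1,'z'): —
step 17 deliver 1→2: 2={prim,v=2,log=p}
step 18 deliver 2→1: —

2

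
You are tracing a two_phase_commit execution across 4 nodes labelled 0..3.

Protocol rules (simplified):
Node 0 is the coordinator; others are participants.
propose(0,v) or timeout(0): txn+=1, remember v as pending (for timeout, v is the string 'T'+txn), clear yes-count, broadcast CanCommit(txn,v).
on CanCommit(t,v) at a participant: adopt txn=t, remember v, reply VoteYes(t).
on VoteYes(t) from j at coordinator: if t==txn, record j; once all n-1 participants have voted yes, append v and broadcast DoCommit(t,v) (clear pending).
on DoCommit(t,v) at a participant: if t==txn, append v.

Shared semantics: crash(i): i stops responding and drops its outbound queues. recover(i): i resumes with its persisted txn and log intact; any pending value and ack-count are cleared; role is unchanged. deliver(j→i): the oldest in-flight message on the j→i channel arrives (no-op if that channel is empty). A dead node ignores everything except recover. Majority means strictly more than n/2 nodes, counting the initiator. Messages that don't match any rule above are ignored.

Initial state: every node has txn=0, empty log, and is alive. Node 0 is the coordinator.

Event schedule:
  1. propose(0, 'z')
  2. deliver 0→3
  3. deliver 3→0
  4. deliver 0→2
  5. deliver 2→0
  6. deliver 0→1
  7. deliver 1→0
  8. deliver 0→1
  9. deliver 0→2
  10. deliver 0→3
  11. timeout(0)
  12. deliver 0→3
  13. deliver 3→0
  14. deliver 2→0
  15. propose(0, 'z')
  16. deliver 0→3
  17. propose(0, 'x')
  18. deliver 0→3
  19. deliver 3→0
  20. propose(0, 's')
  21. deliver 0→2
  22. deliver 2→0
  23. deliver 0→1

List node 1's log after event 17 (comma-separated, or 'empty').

after 1 — propose(0,'z'): n0:coor/t1/[-]
after 2 — deliver 0→3: n3:part/t1/[-]
after 3 — deliver 3→0: ·
after 4 — deliver 0→2: n2:part/t1/[-]
after 5 — deliver 2→0: ·
after 6 — deliver 0→1: n1:part/t1/[-]
after 7 — deliver 1→0: n0:coor/t1/[z]
after 8 — deliver 0→1: n1:part/t1/[z]
after 9 — deliver 0→2: n2:part/t1/[z]
after 10 — deliver 0→3: n3:part/t1/[z]
after 11 — timeout(0): n0:coor/t2/[z]
after 12 — deliver 0→3: n3:part/t2/[z]
after 13 — deliver 3→0: ·
after 14 — deliver 2→0: ·
after 15 — propose(0,'z'): n0:coor/t3/[z]
after 16 — deliver 0→3: n3:part/t3/[z]
after 17 — propose(0,'x'): n0:coor/t4/[z]

z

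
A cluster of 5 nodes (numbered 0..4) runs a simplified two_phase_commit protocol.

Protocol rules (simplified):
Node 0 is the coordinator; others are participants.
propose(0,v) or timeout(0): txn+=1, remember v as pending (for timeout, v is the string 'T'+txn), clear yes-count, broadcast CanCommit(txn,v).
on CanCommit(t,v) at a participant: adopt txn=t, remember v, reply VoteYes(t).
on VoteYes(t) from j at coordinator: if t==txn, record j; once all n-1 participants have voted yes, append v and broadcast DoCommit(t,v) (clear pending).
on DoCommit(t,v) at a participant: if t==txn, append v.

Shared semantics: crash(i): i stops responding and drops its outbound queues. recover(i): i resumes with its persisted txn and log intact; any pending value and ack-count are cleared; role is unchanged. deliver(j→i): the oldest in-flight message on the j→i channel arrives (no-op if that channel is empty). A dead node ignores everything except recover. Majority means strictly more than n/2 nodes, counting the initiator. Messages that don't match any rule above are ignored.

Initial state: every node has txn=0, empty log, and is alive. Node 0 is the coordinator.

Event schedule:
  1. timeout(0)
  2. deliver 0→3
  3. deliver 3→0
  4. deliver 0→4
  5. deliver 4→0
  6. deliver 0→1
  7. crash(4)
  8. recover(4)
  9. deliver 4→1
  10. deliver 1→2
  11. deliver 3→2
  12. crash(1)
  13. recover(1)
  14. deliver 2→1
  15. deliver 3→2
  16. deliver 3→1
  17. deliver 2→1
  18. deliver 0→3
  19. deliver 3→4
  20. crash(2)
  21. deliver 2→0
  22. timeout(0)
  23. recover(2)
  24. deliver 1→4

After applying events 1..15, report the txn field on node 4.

1

e1 timeout(0): 0[coor,t=1,-]
e2 deliver 0→3: 3[part,t=1,-]
e3 deliver 3→0: ·
e4 deliver 0→4: 4[part,t=1,-]
e5 deliver 4→0: ·
e6 deliver 0→1: 1[part,t=1,-]
e7 crash(4): 4[✗part,t=1,-]
e8 recover(4): 4[part,t=1,-]
e9 deliver 4→1: ·
e10 deliver 1→2: ·
e11 deliver 3→2: ·
e12 crash(1): 1[✗part,t=1,-]
e13 recover(1): 1[part,t=1,-]
e14 deliver 2→1: ·
e15 deliver 3→2: ·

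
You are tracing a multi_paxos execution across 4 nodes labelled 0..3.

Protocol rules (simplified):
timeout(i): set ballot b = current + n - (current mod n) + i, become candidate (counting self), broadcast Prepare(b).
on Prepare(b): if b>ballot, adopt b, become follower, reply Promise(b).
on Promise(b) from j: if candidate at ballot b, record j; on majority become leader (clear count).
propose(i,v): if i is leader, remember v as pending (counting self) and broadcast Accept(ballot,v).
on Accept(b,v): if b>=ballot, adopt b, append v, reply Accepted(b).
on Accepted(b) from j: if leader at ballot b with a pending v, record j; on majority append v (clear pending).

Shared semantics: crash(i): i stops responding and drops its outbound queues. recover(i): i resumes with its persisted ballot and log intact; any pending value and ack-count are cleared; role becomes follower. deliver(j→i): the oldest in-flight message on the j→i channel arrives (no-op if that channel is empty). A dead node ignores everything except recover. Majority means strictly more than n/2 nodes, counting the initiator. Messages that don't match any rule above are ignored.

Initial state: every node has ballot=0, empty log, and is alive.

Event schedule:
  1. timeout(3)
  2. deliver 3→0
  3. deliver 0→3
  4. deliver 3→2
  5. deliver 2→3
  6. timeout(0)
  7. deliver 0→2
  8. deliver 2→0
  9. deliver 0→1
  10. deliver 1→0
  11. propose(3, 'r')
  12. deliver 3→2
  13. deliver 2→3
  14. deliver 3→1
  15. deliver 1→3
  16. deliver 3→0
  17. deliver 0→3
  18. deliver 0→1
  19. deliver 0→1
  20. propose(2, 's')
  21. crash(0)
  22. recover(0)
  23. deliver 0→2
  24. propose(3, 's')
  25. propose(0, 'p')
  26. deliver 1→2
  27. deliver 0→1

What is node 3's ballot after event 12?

7

e1 timeout(3): 3[cand,b=7,-]
e2 deliver 3→0: 0[foll,b=7,-]
e3 deliver 0→3: ·
e4 deliver 3→2: 2[foll,b=7,-]
e5 deliver 2→3: 3[lead,b=7,-]
e6 timeout(0): 0[cand,b=8,-]
e7 deliver 0→2: 2[foll,b=8,-]
e8 deliver 2→0: ·
e9 deliver 0→1: 1[foll,b=8,-]
e10 deliver 1→0: 0[lead,b=8,-]
e11 propose(3,'r'): ·
e12 deliver 3→2: ·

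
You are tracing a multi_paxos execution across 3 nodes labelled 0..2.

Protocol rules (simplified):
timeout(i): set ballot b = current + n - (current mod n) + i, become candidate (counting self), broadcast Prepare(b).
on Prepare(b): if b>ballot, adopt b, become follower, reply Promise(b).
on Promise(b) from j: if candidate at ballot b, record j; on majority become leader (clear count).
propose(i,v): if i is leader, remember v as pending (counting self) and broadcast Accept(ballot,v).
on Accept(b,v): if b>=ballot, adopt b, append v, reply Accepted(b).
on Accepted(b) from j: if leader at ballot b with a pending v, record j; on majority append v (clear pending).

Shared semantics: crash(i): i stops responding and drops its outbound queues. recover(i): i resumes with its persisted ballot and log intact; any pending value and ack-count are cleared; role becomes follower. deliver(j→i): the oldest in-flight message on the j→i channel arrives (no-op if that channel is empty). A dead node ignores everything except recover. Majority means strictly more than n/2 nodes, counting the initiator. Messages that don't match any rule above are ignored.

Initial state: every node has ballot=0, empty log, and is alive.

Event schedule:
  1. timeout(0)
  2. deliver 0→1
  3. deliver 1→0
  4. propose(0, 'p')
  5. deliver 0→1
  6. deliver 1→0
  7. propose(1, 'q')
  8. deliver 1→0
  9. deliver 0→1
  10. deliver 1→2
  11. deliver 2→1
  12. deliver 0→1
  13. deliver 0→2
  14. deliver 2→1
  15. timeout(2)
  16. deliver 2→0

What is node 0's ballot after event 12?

e1 timeout(0): 0[cand,b=3,-]
e2 deliver 0→1: 1[foll,b=3,-]
e3 deliver 1→0: 0[lead,b=3,-]
e4 propose(0,'p'): ·
e5 deliver 0→1: 1[foll,b=3,p]
e6 deliver 1→0: 0[lead,b=3,p]
e7 propose(1,'q'): ·
e8 deliver 1→0: ·
e9 deliver 0→1: ·
e10 deliver 1→2: ·
e11 deliver 2→1: ·
e12 deliver 0→1: ·

3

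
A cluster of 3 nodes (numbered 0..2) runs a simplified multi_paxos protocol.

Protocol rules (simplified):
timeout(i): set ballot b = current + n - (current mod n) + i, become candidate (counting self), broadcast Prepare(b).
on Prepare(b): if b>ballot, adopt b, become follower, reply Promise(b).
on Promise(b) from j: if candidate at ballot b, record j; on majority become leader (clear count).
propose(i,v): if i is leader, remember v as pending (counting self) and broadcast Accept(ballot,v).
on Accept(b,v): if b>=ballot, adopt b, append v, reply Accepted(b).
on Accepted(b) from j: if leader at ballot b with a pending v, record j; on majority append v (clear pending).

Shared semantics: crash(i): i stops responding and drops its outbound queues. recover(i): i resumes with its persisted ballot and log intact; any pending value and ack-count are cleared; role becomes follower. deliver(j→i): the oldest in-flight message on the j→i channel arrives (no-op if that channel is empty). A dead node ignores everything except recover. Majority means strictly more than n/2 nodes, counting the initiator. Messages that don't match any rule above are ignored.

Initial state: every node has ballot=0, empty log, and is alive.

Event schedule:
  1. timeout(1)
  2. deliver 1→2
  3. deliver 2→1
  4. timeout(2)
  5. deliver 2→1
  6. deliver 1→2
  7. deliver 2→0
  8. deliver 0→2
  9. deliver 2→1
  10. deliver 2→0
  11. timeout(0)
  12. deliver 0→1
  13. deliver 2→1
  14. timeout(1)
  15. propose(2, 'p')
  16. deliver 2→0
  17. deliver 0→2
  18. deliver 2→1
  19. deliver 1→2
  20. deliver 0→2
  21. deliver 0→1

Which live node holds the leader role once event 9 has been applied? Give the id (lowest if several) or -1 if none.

2

1. timeout(1):  <1:cand b4 ->
2. deliver 1→2:  <2:foll b4 ->
3. deliver 2→1:  <1:lead b4 ->
4. timeout(2):  <2:cand b8 ->
5. deliver 2→1:  <1:foll b8 ->
6. deliver 1→2:  <2:lead b8 ->
7. deliver 2→0:  <0:foll b8 ->
8. deliver 0→2:  nop
9. deliver 2→1:  nop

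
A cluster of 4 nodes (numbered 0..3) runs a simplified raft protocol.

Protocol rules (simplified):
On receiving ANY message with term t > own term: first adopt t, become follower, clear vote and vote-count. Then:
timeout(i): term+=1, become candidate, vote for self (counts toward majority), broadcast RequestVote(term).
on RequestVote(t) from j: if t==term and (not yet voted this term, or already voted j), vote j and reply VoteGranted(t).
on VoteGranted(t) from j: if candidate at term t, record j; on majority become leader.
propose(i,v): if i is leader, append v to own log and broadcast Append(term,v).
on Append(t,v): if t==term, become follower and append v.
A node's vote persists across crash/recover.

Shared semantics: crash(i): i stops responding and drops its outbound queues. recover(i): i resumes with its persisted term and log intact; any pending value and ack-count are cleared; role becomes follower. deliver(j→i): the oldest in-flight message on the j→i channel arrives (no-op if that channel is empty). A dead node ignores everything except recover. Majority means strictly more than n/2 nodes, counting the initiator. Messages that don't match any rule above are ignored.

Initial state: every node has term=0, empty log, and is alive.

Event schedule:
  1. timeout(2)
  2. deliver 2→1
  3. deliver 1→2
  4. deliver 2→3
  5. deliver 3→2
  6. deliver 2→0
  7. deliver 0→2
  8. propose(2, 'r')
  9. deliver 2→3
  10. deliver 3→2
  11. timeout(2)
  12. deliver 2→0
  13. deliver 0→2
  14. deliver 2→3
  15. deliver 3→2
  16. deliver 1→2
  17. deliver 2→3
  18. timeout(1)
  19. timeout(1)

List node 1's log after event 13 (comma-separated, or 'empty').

1. timeout(2):  <2:cand t1 ->
2. deliver 2→1:  <1:foll t1 ->
3. deliver 1→2:  nop
4. deliver 2→3:  <3:foll t1 ->
5. deliver 3→2:  <2:lead t1 ->
6. deliver 2→0:  <0:foll t1 ->
7. deliver 0→2:  nop
8. propose(2,'r'):  <2:lead t1 r>
9. deliver 2→3:  <3:foll t1 r>
10. deliver 3→2:  nop
11. timeout(2):  <2:cand t2 r>
12. deliver 2→0:  <0:foll t1 r>
13. deliver 0→2:  nop

empty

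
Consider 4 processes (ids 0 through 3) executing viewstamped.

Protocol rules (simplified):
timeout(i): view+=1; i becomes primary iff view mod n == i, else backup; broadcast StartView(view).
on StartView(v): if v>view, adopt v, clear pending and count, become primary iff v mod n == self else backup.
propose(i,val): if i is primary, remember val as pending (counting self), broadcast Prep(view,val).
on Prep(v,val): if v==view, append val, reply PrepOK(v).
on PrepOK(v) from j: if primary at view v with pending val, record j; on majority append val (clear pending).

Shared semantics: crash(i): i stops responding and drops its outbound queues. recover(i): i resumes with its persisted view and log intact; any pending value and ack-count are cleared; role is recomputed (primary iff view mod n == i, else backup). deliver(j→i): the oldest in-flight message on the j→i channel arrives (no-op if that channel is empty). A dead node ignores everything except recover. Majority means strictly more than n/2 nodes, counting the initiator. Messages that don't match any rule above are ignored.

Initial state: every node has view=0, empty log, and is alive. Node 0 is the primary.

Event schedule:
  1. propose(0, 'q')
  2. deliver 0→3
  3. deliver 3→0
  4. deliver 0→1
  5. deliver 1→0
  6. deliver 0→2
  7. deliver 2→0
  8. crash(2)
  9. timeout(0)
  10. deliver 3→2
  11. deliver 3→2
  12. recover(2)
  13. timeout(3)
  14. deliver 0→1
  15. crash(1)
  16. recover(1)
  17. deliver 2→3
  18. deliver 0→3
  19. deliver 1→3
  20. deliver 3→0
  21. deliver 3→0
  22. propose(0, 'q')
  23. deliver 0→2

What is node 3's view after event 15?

1

step 1 propose(0,'q'): —
step 2 deliver 0→3: 3={back,v=0,log=q}
step 3 deliver 3→0: —
step 4 deliver 0→1: 1={back,v=0,log=q}
step 5 deliver 1→0: 0={prim,v=0,log=q}
step 6 deliver 0→2: 2={back,v=0,log=q}
step 7 deliver 2→0: —
step 8 crash(2): 2={✗back,v=0,log=q}
step 9 timeout(0): 0={back,v=1,log=q}
step 10 deliver 3→2: —
step 11 deliver 3→2: —
step 12 recover(2): 2={back,v=0,log=q}
step 13 timeout(3): 3={back,v=1,log=q}
step 14 deliver 0→1: 1={prim,v=1,log=q}
step 15 crash(1): 1={✗prim,v=1,log=q}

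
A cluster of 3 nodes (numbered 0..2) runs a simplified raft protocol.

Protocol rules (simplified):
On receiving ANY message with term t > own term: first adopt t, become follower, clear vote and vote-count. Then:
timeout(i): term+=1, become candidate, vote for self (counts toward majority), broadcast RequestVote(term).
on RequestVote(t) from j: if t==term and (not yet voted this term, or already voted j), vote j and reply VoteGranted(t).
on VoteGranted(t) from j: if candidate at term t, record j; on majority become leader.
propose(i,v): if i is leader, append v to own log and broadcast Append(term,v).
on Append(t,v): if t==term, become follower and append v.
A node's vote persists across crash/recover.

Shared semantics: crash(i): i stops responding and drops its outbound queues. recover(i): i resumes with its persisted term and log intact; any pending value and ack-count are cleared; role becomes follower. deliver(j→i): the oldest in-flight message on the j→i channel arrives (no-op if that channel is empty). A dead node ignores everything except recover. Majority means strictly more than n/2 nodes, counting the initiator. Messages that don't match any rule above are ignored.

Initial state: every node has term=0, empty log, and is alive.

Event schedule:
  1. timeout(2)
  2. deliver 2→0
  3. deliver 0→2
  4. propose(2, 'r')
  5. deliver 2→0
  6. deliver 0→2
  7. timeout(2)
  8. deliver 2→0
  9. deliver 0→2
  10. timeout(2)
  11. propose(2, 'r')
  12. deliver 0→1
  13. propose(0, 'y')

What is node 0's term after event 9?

step 1 timeout(2): 2={cand,t=1,log=-}
step 2 deliver 2→0: 0={foll,t=1,log=-}
step 3 deliver 0→2: 2={lead,t=1,log=-}
step 4 propose(2,'r'): 2={lead,t=1,log=r}
step 5 deliver 2→0: 0={foll,t=1,log=r}
step 6 deliver 0→2: —
step 7 timeout(2): 2={cand,t=2,log=r}
step 8 deliver 2→0: 0={foll,t=2,log=r}
step 9 deliver 0→2: 2={lead,t=2,log=r}

2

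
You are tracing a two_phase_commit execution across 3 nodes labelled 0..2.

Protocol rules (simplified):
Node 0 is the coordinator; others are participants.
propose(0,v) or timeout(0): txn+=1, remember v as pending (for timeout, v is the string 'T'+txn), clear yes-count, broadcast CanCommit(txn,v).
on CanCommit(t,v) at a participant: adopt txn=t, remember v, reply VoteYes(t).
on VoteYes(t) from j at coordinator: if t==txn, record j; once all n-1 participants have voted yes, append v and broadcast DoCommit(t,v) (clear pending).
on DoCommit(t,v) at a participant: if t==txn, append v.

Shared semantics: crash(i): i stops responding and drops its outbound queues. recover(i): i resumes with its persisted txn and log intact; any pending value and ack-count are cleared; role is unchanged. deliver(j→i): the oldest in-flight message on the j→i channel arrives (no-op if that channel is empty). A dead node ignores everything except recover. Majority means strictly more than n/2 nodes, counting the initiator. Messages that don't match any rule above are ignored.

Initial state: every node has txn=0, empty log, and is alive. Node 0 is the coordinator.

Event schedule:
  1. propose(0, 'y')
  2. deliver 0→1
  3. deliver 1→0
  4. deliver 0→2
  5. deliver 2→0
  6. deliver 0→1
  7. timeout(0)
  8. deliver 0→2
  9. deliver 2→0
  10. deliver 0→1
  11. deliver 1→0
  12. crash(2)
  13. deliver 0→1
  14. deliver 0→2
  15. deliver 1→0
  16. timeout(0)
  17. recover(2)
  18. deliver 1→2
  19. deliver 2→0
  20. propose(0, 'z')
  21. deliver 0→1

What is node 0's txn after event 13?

[1] propose(0,'y') → N0(coor t1 [-])
[2] deliver 0→1 → N1(part t1 [-])
[3] deliver 1→0 → ∅
[4] deliver 0→2 → N2(part t1 [-])
[5] deliver 2→0 → N0(coor t1 [y])
[6] deliver 0→1 → N1(part t1 [y])
[7] timeout(0) → N0(coor t2 [y])
[8] deliver 0→2 → N2(part t1 [y])
[9] deliver 2→0 → ∅
[10] deliver 0→1 → N1(part t2 [y])
[11] deliver 1→0 → ∅
[12] crash(2) → N2(✗part t1 [y])
[13] deliver 0→1 → ∅

2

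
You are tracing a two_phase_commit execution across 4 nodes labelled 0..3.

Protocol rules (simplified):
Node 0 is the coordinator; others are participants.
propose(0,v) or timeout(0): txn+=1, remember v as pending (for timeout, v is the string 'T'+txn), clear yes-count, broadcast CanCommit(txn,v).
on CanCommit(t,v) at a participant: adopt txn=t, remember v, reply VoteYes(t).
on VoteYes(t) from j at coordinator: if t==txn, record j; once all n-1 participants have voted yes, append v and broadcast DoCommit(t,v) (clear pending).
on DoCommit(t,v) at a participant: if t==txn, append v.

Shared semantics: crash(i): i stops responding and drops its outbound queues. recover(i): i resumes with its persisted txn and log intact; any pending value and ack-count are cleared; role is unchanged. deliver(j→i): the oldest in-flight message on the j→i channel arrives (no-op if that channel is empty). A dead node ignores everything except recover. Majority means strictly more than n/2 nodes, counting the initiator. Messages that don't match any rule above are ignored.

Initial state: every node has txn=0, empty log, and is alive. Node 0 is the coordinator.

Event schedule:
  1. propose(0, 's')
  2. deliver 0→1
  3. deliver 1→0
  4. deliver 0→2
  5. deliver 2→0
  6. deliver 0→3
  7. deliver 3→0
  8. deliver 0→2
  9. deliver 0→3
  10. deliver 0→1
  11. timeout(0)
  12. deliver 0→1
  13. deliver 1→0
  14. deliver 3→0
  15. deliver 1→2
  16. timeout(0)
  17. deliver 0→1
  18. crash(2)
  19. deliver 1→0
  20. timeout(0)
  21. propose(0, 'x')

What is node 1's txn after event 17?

e1 propose(0,'s'): 0[coor,t=1,-]
e2 deliver 0→1: 1[part,t=1,-]
e3 deliver 1→0: ·
e4 deliver 0→2: 2[part,t=1,-]
e5 deliver 2→0: ·
e6 deliver 0→3: 3[part,t=1,-]
e7 deliver 3→0: 0[coor,t=1,s]
e8 deliver 0→2: 2[part,t=1,s]
e9 deliver 0→3: 3[part,t=1,s]
e10 deliver 0→1: 1[part,t=1,s]
e11 timeout(0): 0[coor,t=2,s]
e12 deliver 0→1: 1[part,t=2,s]
e13 deliver 1→0: ·
e14 deliver 3→0: ·
e15 deliver 1→2: ·
e16 timeout(0): 0[coor,t=3,s]
e17 deliver 0→1: 1[part,t=3,s]

3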